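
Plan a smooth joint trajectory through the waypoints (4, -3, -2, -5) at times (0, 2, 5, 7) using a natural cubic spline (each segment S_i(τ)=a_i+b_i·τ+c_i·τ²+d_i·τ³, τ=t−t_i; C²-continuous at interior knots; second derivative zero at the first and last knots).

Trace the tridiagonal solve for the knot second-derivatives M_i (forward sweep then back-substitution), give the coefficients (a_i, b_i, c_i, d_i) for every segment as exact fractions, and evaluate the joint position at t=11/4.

  seg 0: a=4 b=-2437/546 c=0 d=263/1092
  seg 1: a=-3 b=-859/546 c=263/182 d=-17/63
  seg 2: a=-2 b=-103/546 c=-179/182 d=179/1092
S(11/4) = -20273/5824

Δ: Δ0=-7/2, Δ1=1/3, Δ2=-3/2
row 1: diag=10, rhs=23; c'=3/10, d'=23/10
row 2: denom=10−3·3/10=91/10; d'=(-11−3·23/10)/(91/10)=-179/91
back: M2=-179/91
back: M1=23/10−3/10·-179/91=263/91
M: M0=0, M1=263/91, M2=-179/91, M3=0
seg 0: a=4, c=M0/2=0, d=(M1−M0)/(6·2)=263/1092, b=Δ0−h0·(2M0+M1)/6=-2437/546
seg 1: a=-3, c=M1/2=263/182, d=(M2−M1)/(6·3)=-17/63, b=Δ1−h1·(2M1+M2)/6=-859/546
seg 2: a=-2, c=M2/2=-179/182, d=(M3−M2)/(6·2)=179/1092, b=Δ2−h2·(2M2+M3)/6=-103/546
t_q=11/4 → seg 1, τ=3/4; S=-3+-859/546·τ+263/182·τ²+-17/63·τ³=-20273/5824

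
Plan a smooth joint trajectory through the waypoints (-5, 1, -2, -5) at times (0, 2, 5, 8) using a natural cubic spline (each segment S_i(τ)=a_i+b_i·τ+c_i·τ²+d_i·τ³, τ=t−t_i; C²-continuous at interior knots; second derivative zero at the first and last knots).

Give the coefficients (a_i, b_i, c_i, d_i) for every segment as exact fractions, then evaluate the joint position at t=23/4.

  seg 0: a=-5 b=143/37 c=0 d=-8/37
  seg 1: a=1 b=47/37 c=-48/37 d=20/111
  seg 2: a=-2 b=-61/37 c=12/37 d=-4/111
S(23/4) = -1817/592

Δ: Δ0=3, Δ1=-1, Δ2=-1
row 1: diag=10, rhs=-24; c'=3/10, d'=-12/5
row 2: denom=12−3·3/10=111/10; d'=(0−3·-12/5)/(111/10)=24/37
back: M2=24/37
back: M1=-12/5−3/10·24/37=-96/37
M: M0=0, M1=-96/37, M2=24/37, M3=0
seg 0: a=-5, c=M0/2=0, d=(M1−M0)/(6·2)=-8/37, b=Δ0−h0·(2M0+M1)/6=143/37
seg 1: a=1, c=M1/2=-48/37, d=(M2−M1)/(6·3)=20/111, b=Δ1−h1·(2M1+M2)/6=47/37
seg 2: a=-2, c=M2/2=12/37, d=(M3−M2)/(6·3)=-4/111, b=Δ2−h2·(2M2+M3)/6=-61/37
t_q=23/4 → seg 2, τ=3/4; S=-2+-61/37·τ+12/37·τ²+-4/111·τ³=-1817/592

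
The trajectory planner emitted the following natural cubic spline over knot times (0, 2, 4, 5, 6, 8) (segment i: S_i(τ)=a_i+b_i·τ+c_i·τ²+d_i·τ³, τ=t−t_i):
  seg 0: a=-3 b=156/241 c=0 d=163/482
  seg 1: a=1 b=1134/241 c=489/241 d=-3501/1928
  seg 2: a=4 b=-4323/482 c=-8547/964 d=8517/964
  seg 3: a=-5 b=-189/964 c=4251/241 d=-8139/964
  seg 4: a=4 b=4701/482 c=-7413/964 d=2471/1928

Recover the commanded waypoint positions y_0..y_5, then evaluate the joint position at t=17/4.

y_0 = S_0(0) = a_0 = -3
y_1 = S_1(0) = a_1 = 1
y_2 = S_2(0) = a_2 = 4
y_3 = S_3(0) = a_3 = -5
y_4 = S_4(0) = a_4 = 4
y_5 = S_4(2) = 3
t_q=17/4 is in segment 2 (τ=1/4); S_2(τ)=82777/61696

y_0=-3 y_1=1 y_2=4 y_3=-5 y_4=4 y_5=3
S(17/4) = 82777/61696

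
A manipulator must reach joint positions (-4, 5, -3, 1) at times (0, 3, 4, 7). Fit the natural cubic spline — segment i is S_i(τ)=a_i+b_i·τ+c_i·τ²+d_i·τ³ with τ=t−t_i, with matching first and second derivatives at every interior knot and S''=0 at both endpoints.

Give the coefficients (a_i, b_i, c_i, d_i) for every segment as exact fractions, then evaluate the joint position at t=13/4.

Δ: Δ0=3, Δ1=-8, Δ2=4/3
row 1: diag=8, rhs=-66; c'=1/8, d'=-33/4
row 2: denom=8−1·1/8=63/8; d'=(56−1·-33/4)/(63/8)=514/63
back: M2=514/63
back: M1=-33/4−1/8·514/63=-584/63
M: M0=0, M1=-584/63, M2=514/63, M3=0
seg 0: a=-4, c=M0/2=0, d=(M1−M0)/(6·3)=-292/567, b=Δ0−h0·(2M0+M1)/6=481/63
seg 1: a=5, c=M1/2=-292/63, d=(M2−M1)/(6·1)=61/21, b=Δ1−h1·(2M1+M2)/6=-395/63
seg 2: a=-3, c=M2/2=257/63, d=(M3−M2)/(6·3)=-257/567, b=Δ2−h2·(2M2+M3)/6=-430/63
t_q=13/4 → seg 1, τ=1/4; S=5+-395/63·τ+-292/63·τ²+61/21·τ³=4285/1344

  seg 0: a=-4 b=481/63 c=0 d=-292/567
  seg 1: a=5 b=-395/63 c=-292/63 d=61/21
  seg 2: a=-3 b=-430/63 c=257/63 d=-257/567
S(13/4) = 4285/1344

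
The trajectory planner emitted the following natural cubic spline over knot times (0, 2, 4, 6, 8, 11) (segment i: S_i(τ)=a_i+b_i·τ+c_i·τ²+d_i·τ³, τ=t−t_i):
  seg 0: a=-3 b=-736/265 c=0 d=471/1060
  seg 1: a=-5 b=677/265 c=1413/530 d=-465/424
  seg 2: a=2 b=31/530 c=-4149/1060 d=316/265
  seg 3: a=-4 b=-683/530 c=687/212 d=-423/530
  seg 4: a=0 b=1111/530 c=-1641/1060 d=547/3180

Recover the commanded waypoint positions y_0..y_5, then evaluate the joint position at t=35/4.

y_0 = S_0(0) = a_0 = -3
y_1 = S_1(0) = a_1 = -5
y_2 = S_2(0) = a_2 = 2
y_3 = S_3(0) = a_3 = -4
y_4 = S_4(0) = a_4 = 0
y_5 = S_4(3) = -3
t_q=35/4 is in segment 4 (τ=3/4); S_4(τ)=52503/67840

y_0=-3 y_1=-5 y_2=2 y_3=-4 y_4=0 y_5=-3
S(35/4) = 52503/67840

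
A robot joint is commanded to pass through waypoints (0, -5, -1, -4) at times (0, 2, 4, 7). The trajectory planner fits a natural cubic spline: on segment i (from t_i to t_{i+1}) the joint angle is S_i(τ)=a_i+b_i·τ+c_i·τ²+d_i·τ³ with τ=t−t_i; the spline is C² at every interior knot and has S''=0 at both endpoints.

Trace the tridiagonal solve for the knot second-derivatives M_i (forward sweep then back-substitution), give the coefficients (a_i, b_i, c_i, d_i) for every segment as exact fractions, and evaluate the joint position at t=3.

Δ: Δ0=-5/2, Δ1=2, Δ2=-1
row 1: diag=8, rhs=27; c'=1/4, d'=27/8
row 2: denom=10−2·1/4=19/2; d'=(-18−2·27/8)/(19/2)=-99/38
back: M2=-99/38
back: M1=27/8−1/4·-99/38=153/38
M: M0=0, M1=153/38, M2=-99/38, M3=0
seg 0: a=0, c=M0/2=0, d=(M1−M0)/(6·2)=51/152, b=Δ0−h0·(2M0+M1)/6=-73/19
seg 1: a=-5, c=M1/2=153/76, d=(M2−M1)/(6·2)=-21/38, b=Δ1−h1·(2M1+M2)/6=7/38
seg 2: a=-1, c=M2/2=-99/76, d=(M3−M2)/(6·3)=11/76, b=Δ2−h2·(2M2+M3)/6=61/38
t_q=3 → seg 1, τ=1; S=-5+7/38·τ+153/76·τ²+-21/38·τ³=-255/76

  seg 0: a=0 b=-73/19 c=0 d=51/152
  seg 1: a=-5 b=7/38 c=153/76 d=-21/38
  seg 2: a=-1 b=61/38 c=-99/76 d=11/76
S(3) = -255/76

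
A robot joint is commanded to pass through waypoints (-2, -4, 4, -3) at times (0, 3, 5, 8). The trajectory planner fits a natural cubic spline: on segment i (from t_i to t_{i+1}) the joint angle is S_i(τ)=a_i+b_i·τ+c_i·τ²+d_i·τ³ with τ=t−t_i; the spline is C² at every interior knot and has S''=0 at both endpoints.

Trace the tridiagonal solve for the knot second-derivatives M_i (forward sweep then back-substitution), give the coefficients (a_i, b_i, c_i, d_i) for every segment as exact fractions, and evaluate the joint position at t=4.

Δ: Δ0=-2/3, Δ1=4, Δ2=-7/3
row 1: diag=10, rhs=28; c'=1/5, d'=14/5
row 2: denom=10−2·1/5=48/5; d'=(-38−2·14/5)/(48/5)=-109/24
back: M2=-109/24
back: M1=14/5−1/5·-109/24=89/24
M: M0=0, M1=89/24, M2=-109/24, M3=0
seg 0: a=-2, c=M0/2=0, d=(M1−M0)/(6·3)=89/432, b=Δ0−h0·(2M0+M1)/6=-121/48
seg 1: a=-4, c=M1/2=89/48, d=(M2−M1)/(6·2)=-11/16, b=Δ1−h1·(2M1+M2)/6=73/24
seg 2: a=4, c=M2/2=-109/48, d=(M3−M2)/(6·3)=109/432, b=Δ2−h2·(2M2+M3)/6=53/24
t_q=4 → seg 1, τ=1; S=-4+73/24·τ+89/48·τ²+-11/16·τ³=5/24

  seg 0: a=-2 b=-121/48 c=0 d=89/432
  seg 1: a=-4 b=73/24 c=89/48 d=-11/16
  seg 2: a=4 b=53/24 c=-109/48 d=109/432
S(4) = 5/24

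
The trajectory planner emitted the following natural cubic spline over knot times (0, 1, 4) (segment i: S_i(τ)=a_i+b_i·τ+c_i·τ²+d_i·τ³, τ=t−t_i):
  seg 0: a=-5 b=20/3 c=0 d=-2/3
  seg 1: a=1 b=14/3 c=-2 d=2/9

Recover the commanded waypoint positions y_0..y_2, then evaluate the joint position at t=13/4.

y_0 = S_0(0) = a_0 = -5
y_1 = S_1(0) = a_1 = 1
y_2 = S_1(3) = 3
t_q=13/4 is in segment 1 (τ=9/4); S_1(τ)=125/32

y_0=-5 y_1=1 y_2=3
S(13/4) = 125/32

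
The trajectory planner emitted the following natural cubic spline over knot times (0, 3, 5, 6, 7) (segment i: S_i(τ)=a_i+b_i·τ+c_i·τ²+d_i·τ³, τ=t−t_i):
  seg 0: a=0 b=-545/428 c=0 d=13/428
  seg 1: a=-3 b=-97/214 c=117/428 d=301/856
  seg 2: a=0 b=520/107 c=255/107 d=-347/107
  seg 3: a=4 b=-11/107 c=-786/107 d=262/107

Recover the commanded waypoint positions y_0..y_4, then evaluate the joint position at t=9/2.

y_0 = S_0(0) = a_0 = 0
y_1 = S_1(0) = a_1 = -3
y_2 = S_2(0) = a_2 = 0
y_3 = S_3(0) = a_3 = 4
y_4 = S_3(1) = -1
t_q=9/2 is in segment 1 (τ=3/2); S_1(τ)=-12861/6848

y_0=0 y_1=-3 y_2=0 y_3=4 y_4=-1
S(9/2) = -12861/6848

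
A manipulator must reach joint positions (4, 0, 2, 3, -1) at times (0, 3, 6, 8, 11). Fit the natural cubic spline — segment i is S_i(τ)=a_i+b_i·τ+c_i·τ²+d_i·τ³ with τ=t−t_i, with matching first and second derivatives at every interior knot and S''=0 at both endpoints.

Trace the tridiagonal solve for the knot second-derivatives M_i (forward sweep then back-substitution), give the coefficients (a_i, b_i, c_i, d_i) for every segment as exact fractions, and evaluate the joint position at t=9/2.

Δ: Δ0=-4/3, Δ1=2/3, Δ2=1/2, Δ3=-4/3
row 1: diag=12, rhs=12; c'=1/4, d'=1
row 2: denom=10−3·1/4=37/4; d'=(-1−3·1)/(37/4)=-16/37
row 3: denom=10−2·8/37=354/37; d'=(-11−2·-16/37)/(354/37)=-125/118
back: M3=-125/118
back: M2=-16/37−8/37·-125/118=-12/59
back: M1=1−1/4·-12/59=62/59
M: M0=0, M1=62/59, M2=-12/59, M3=-125/118, M4=0
seg 0: a=4, c=M0/2=0, d=(M1−M0)/(6·3)=31/531, b=Δ0−h0·(2M0+M1)/6=-329/177
seg 1: a=0, c=M1/2=31/59, d=(M2−M1)/(6·3)=-37/531, b=Δ1−h1·(2M1+M2)/6=-50/177
seg 2: a=2, c=M2/2=-6/59, d=(M3−M2)/(6·2)=-101/1416, b=Δ2−h2·(2M2+M3)/6=175/177
seg 3: a=3, c=M3/2=-125/236, d=(M4−M3)/(6·3)=125/2124, b=Δ3−h3·(2M3+M4)/6=-97/354
t_q=9/2 → seg 1, τ=3/2; S=0+-50/177·τ+31/59·τ²+-37/531·τ³=247/472

  seg 0: a=4 b=-329/177 c=0 d=31/531
  seg 1: a=0 b=-50/177 c=31/59 d=-37/531
  seg 2: a=2 b=175/177 c=-6/59 d=-101/1416
  seg 3: a=3 b=-97/354 c=-125/236 d=125/2124
S(9/2) = 247/472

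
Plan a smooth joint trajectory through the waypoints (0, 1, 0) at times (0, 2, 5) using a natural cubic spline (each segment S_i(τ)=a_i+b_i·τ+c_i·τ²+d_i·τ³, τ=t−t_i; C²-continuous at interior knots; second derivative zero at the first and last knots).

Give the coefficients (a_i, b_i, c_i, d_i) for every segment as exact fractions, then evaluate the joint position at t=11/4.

  seg 0: a=0 b=2/3 c=0 d=-1/24
  seg 1: a=1 b=1/6 c=-1/4 d=1/36
S(11/4) = 255/256

Δ: Δ0=1/2, Δ1=-1/3
row 1: diag=10, rhs=-5; c'=3/10, d'=-1/2
back: M1=-1/2
M: M0=0, M1=-1/2, M2=0
seg 0: a=0, c=M0/2=0, d=(M1−M0)/(6·2)=-1/24, b=Δ0−h0·(2M0+M1)/6=2/3
seg 1: a=1, c=M1/2=-1/4, d=(M2−M1)/(6·3)=1/36, b=Δ1−h1·(2M1+M2)/6=1/6
t_q=11/4 → seg 1, τ=3/4; S=1+1/6·τ+-1/4·τ²+1/36·τ³=255/256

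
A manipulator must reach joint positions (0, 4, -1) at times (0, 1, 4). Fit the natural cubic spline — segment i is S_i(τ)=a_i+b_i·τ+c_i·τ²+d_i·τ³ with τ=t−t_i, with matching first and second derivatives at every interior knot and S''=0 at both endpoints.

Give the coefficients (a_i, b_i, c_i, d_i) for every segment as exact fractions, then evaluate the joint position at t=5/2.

  seg 0: a=0 b=113/24 c=0 d=-17/24
  seg 1: a=4 b=31/12 c=-17/8 d=17/72
S(5/2) = 249/64

Δ: Δ0=4, Δ1=-5/3
row 1: diag=8, rhs=-34; c'=3/8, d'=-17/4
back: M1=-17/4
M: M0=0, M1=-17/4, M2=0
seg 0: a=0, c=M0/2=0, d=(M1−M0)/(6·1)=-17/24, b=Δ0−h0·(2M0+M1)/6=113/24
seg 1: a=4, c=M1/2=-17/8, d=(M2−M1)/(6·3)=17/72, b=Δ1−h1·(2M1+M2)/6=31/12
t_q=5/2 → seg 1, τ=3/2; S=4+31/12·τ+-17/8·τ²+17/72·τ³=249/64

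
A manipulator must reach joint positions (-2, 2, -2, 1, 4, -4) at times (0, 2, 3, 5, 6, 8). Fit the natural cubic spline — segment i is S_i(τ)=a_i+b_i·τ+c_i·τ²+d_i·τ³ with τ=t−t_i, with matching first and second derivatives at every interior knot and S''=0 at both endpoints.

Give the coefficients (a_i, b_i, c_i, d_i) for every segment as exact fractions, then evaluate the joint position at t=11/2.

Δ: Δ0=2, Δ1=-4, Δ2=3/2, Δ3=3, Δ4=-4
row 1: diag=6, rhs=-36; c'=1/6, d'=-6
row 2: denom=6−1·1/6=35/6; d'=(33−1·-6)/(35/6)=234/35
row 3: denom=6−2·12/35=186/35; d'=(9−2·234/35)/(186/35)=-51/62
row 4: denom=6−1·35/186=1081/186; d'=(-42−1·-51/62)/(1081/186)=-333/47
back: M4=-333/47
back: M3=-51/62−35/186·-333/47=24/47
back: M2=234/35−12/35·24/47=306/47
back: M1=-6−1/6·306/47=-333/47
M: M0=0, M1=-333/47, M2=306/47, M3=24/47, M4=-333/47, M5=0
seg 0: a=-2, c=M0/2=0, d=(M1−M0)/(6·2)=-111/188, b=Δ0−h0·(2M0+M1)/6=205/47
seg 1: a=2, c=M1/2=-333/94, d=(M2−M1)/(6·1)=213/94, b=Δ1−h1·(2M1+M2)/6=-128/47
seg 2: a=-2, c=M2/2=153/47, d=(M3−M2)/(6·2)=-1/2, b=Δ2−h2·(2M2+M3)/6=-283/94
seg 3: a=1, c=M3/2=12/47, d=(M4−M3)/(6·1)=-119/94, b=Δ3−h3·(2M3+M4)/6=377/94
seg 4: a=4, c=M4/2=-333/94, d=(M5−M4)/(6·2)=111/188, b=Δ4−h4·(2M4+M5)/6=34/47
t_q=11/2 → seg 3, τ=1/2; S=1+377/94·τ+12/47·τ²+-119/94·τ³=2189/752

  seg 0: a=-2 b=205/47 c=0 d=-111/188
  seg 1: a=2 b=-128/47 c=-333/94 d=213/94
  seg 2: a=-2 b=-283/94 c=153/47 d=-1/2
  seg 3: a=1 b=377/94 c=12/47 d=-119/94
  seg 4: a=4 b=34/47 c=-333/94 d=111/188
S(11/2) = 2189/752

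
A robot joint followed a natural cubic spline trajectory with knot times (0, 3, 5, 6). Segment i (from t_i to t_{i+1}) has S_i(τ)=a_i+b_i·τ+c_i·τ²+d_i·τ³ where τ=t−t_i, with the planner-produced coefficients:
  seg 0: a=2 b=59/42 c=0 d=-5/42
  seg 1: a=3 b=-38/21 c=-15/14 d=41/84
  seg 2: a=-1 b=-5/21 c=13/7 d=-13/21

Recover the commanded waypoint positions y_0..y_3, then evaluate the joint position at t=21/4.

y_0=2 y_1=3 y_2=-1 y_3=0
S(21/4) = -61/64

y_0 = S_0(0) = a_0 = 2
y_1 = S_1(0) = a_1 = 3
y_2 = S_2(0) = a_2 = -1
y_3 = S_2(1) = 0
t_q=21/4 is in segment 2 (τ=1/4); S_2(τ)=-61/64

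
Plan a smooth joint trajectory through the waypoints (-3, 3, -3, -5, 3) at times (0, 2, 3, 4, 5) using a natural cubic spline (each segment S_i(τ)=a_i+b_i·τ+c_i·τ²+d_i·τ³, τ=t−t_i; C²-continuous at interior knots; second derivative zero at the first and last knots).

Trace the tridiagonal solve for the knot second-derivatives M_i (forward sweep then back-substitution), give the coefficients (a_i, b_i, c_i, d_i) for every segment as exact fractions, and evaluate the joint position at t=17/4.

  seg 0: a=-3 b=270/43 c=0 d=-141/172
  seg 1: a=3 b=-153/43 c=-423/86 d=213/86
  seg 2: a=-3 b=-513/86 c=108/43 d=125/86
  seg 3: a=-5 b=147/43 c=591/86 d=-197/86
S(17/4) = -20649/5504

Δ: Δ0=3, Δ1=-6, Δ2=-2, Δ3=8
row 1: diag=6, rhs=-54; c'=1/6, d'=-9
row 2: denom=4−1·1/6=23/6; d'=(24−1·-9)/(23/6)=198/23
row 3: denom=4−1·6/23=86/23; d'=(60−1·198/23)/(86/23)=591/43
back: M3=591/43
back: M2=198/23−6/23·591/43=216/43
back: M1=-9−1/6·216/43=-423/43
M: M0=0, M1=-423/43, M2=216/43, M3=591/43, M4=0
seg 0: a=-3, c=M0/2=0, d=(M1−M0)/(6·2)=-141/172, b=Δ0−h0·(2M0+M1)/6=270/43
seg 1: a=3, c=M1/2=-423/86, d=(M2−M1)/(6·1)=213/86, b=Δ1−h1·(2M1+M2)/6=-153/43
seg 2: a=-3, c=M2/2=108/43, d=(M3−M2)/(6·1)=125/86, b=Δ2−h2·(2M2+M3)/6=-513/86
seg 3: a=-5, c=M3/2=591/86, d=(M4−M3)/(6·1)=-197/86, b=Δ3−h3·(2M3+M4)/6=147/43
t_q=17/4 → seg 3, τ=1/4; S=-5+147/43·τ+591/86·τ²+-197/86·τ³=-20649/5504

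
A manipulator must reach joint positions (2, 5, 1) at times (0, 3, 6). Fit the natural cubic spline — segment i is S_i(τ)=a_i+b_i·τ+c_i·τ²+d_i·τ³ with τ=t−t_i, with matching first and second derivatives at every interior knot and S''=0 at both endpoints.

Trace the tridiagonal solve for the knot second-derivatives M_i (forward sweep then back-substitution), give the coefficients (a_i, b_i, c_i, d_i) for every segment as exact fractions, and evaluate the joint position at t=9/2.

Δ: Δ0=1, Δ1=-4/3
row 1: diag=12, rhs=-14; c'=1/4, d'=-7/6
back: M1=-7/6
M: M0=0, M1=-7/6, M2=0
seg 0: a=2, c=M0/2=0, d=(M1−M0)/(6·3)=-7/108, b=Δ0−h0·(2M0+M1)/6=19/12
seg 1: a=5, c=M1/2=-7/12, d=(M2−M1)/(6·3)=7/108, b=Δ1−h1·(2M1+M2)/6=-1/6
t_q=9/2 → seg 1, τ=3/2; S=5+-1/6·τ+-7/12·τ²+7/108·τ³=117/32

  seg 0: a=2 b=19/12 c=0 d=-7/108
  seg 1: a=5 b=-1/6 c=-7/12 d=7/108
S(9/2) = 117/32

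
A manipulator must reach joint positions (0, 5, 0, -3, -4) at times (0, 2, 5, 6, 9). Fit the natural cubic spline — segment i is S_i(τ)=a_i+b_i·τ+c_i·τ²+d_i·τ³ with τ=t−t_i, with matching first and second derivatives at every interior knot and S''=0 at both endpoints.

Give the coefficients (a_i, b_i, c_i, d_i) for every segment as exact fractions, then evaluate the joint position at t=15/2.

  seg 0: a=0 b=920/279 c=0 d=-445/2232
  seg 1: a=5 b=505/558 c=-445/372 d=1135/10044
  seg 2: a=0 b=-3595/1116 c=-50/279 d=149/372
  seg 3: a=-3 b=-1327/558 c=1141/1116 d=-1141/10044
S(15/2) = -4613/992

Δ: Δ0=5/2, Δ1=-5/3, Δ2=-3, Δ3=-1/3
row 1: diag=10, rhs=-25; c'=3/10, d'=-5/2
row 2: denom=8−3·3/10=71/10; d'=(-8−3·-5/2)/(71/10)=-5/71
row 3: denom=8−1·10/71=558/71; d'=(16−1·-5/71)/(558/71)=1141/558
back: M3=1141/558
back: M2=-5/71−10/71·1141/558=-100/279
back: M1=-5/2−3/10·-100/279=-445/186
M: M0=0, M1=-445/186, M2=-100/279, M3=1141/558, M4=0
seg 0: a=0, c=M0/2=0, d=(M1−M0)/(6·2)=-445/2232, b=Δ0−h0·(2M0+M1)/6=920/279
seg 1: a=5, c=M1/2=-445/372, d=(M2−M1)/(6·3)=1135/10044, b=Δ1−h1·(2M1+M2)/6=505/558
seg 2: a=0, c=M2/2=-50/279, d=(M3−M2)/(6·1)=149/372, b=Δ2−h2·(2M2+M3)/6=-3595/1116
seg 3: a=-3, c=M3/2=1141/1116, d=(M4−M3)/(6·3)=-1141/10044, b=Δ3−h3·(2M3+M4)/6=-1327/558
t_q=15/2 → seg 3, τ=3/2; S=-3+-1327/558·τ+1141/1116·τ²+-1141/10044·τ³=-4613/992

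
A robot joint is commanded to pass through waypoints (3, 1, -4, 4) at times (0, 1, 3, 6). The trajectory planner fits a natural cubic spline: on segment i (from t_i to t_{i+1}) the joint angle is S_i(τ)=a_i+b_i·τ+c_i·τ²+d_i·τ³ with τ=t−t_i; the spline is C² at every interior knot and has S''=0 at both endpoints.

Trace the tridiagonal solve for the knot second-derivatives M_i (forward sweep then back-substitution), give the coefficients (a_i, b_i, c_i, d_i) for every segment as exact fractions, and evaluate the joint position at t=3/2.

  seg 0: a=3 b=-145/84 c=0 d=-23/84
  seg 1: a=1 b=-107/42 c=-23/28 d=71/168
  seg 2: a=-4 b=-16/21 c=12/7 d=-4/21
S(3/2) = -191/448

Δ: Δ0=-2, Δ1=-5/2, Δ2=8/3
row 1: diag=6, rhs=-3; c'=1/3, d'=-1/2
row 2: denom=10−2·1/3=28/3; d'=(31−2·-1/2)/(28/3)=24/7
back: M2=24/7
back: M1=-1/2−1/3·24/7=-23/14
M: M0=0, M1=-23/14, M2=24/7, M3=0
seg 0: a=3, c=M0/2=0, d=(M1−M0)/(6·1)=-23/84, b=Δ0−h0·(2M0+M1)/6=-145/84
seg 1: a=1, c=M1/2=-23/28, d=(M2−M1)/(6·2)=71/168, b=Δ1−h1·(2M1+M2)/6=-107/42
seg 2: a=-4, c=M2/2=12/7, d=(M3−M2)/(6·3)=-4/21, b=Δ2−h2·(2M2+M3)/6=-16/21
t_q=3/2 → seg 1, τ=1/2; S=1+-107/42·τ+-23/28·τ²+71/168·τ³=-191/448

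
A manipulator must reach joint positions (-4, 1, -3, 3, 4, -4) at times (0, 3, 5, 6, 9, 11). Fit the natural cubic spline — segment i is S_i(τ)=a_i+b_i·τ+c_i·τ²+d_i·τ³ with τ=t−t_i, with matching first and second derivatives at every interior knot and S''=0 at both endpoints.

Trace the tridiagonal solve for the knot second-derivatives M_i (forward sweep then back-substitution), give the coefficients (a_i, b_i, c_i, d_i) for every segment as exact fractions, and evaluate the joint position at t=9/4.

  seg 0: a=-4 b=129/34 c=0 d=-217/918
  seg 1: a=1 b=-44/17 c=-217/102 d=247/204
  seg 2: a=-3 b=175/51 c=262/51 d=-131/51
  seg 3: a=3 b=6 c=-131/51 d=104/459
  seg 4: a=4 b=-56/17 c=-9/17 d=3/34
S(9/4) = 4013/2176

Δ: Δ0=5/3, Δ1=-2, Δ2=6, Δ3=1/3, Δ4=-4
row 1: diag=10, rhs=-22; c'=1/5, d'=-11/5
row 2: denom=6−2·1/5=28/5; d'=(48−2·-11/5)/(28/5)=131/14
row 3: denom=8−1·5/28=219/28; d'=(-34−1·131/14)/(219/28)=-1214/219
row 4: denom=10−3·28/73=646/73; d'=(-26−3·-1214/219)/(646/73)=-18/17
back: M4=-18/17
back: M3=-1214/219−28/73·-18/17=-262/51
back: M2=131/14−5/28·-262/51=524/51
back: M1=-11/5−1/5·524/51=-217/51
M: M0=0, M1=-217/51, M2=524/51, M3=-262/51, M4=-18/17, M5=0
seg 0: a=-4, c=M0/2=0, d=(M1−M0)/(6·3)=-217/918, b=Δ0−h0·(2M0+M1)/6=129/34
seg 1: a=1, c=M1/2=-217/102, d=(M2−M1)/(6·2)=247/204, b=Δ1−h1·(2M1+M2)/6=-44/17
seg 2: a=-3, c=M2/2=262/51, d=(M3−M2)/(6·1)=-131/51, b=Δ2−h2·(2M2+M3)/6=175/51
seg 3: a=3, c=M3/2=-131/51, d=(M4−M3)/(6·3)=104/459, b=Δ3−h3·(2M3+M4)/6=6
seg 4: a=4, c=M4/2=-9/17, d=(M5−M4)/(6·2)=3/34, b=Δ4−h4·(2M4+M5)/6=-56/17
t_q=9/4 → seg 0, τ=9/4; S=-4+129/34·τ+0·τ²+-217/918·τ³=4013/2176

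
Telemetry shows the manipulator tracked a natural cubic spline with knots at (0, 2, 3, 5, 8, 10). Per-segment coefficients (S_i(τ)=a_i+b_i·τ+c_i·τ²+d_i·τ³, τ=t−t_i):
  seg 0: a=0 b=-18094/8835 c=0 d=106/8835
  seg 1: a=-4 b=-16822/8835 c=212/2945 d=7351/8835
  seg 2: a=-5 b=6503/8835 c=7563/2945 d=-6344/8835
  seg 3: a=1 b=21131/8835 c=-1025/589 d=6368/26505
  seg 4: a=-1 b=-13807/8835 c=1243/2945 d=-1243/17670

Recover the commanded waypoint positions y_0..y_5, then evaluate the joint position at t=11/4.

y_0=0 y_1=-4 y_2=-5 y_3=1 y_4=-1 y_5=-3
S(11/4) = -949281/188480

y_0 = S_0(0) = a_0 = 0
y_1 = S_1(0) = a_1 = -4
y_2 = S_2(0) = a_2 = -5
y_3 = S_3(0) = a_3 = 1
y_4 = S_4(0) = a_4 = -1
y_5 = S_4(2) = -3
t_q=11/4 is in segment 1 (τ=3/4); S_1(τ)=-949281/188480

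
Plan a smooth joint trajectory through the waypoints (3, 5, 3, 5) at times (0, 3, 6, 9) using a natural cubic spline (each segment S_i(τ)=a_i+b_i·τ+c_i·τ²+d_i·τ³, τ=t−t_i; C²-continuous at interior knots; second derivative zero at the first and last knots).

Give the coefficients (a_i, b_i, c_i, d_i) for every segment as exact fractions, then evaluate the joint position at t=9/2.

Δ: Δ0=2/3, Δ1=-2/3, Δ2=2/3
row 1: diag=12, rhs=-8; c'=1/4, d'=-2/3
row 2: denom=12−3·1/4=45/4; d'=(8−3·-2/3)/(45/4)=8/9
back: M2=8/9
back: M1=-2/3−1/4·8/9=-8/9
M: M0=0, M1=-8/9, M2=8/9, M3=0
seg 0: a=3, c=M0/2=0, d=(M1−M0)/(6·3)=-4/81, b=Δ0−h0·(2M0+M1)/6=10/9
seg 1: a=5, c=M1/2=-4/9, d=(M2−M1)/(6·3)=8/81, b=Δ1−h1·(2M1+M2)/6=-2/9
seg 2: a=3, c=M2/2=4/9, d=(M3−M2)/(6·3)=-4/81, b=Δ2−h2·(2M2+M3)/6=-2/9
t_q=9/2 → seg 1, τ=3/2; S=5+-2/9·τ+-4/9·τ²+8/81·τ³=4

  seg 0: a=3 b=10/9 c=0 d=-4/81
  seg 1: a=5 b=-2/9 c=-4/9 d=8/81
  seg 2: a=3 b=-2/9 c=4/9 d=-4/81
S(9/2) = 4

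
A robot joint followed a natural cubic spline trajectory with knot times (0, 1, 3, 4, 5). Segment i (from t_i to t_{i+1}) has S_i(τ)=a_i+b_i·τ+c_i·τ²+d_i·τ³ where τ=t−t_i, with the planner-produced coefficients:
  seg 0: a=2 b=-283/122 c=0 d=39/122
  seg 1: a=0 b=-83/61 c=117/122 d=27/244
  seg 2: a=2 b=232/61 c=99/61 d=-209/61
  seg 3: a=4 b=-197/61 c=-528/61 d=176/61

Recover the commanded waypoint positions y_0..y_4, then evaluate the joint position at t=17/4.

y_0=2 y_1=0 y_2=2 y_3=4 y_4=-5
S(17/4) = 329/122

y_0 = S_0(0) = a_0 = 2
y_1 = S_1(0) = a_1 = 0
y_2 = S_2(0) = a_2 = 2
y_3 = S_3(0) = a_3 = 4
y_4 = S_3(1) = -5
t_q=17/4 is in segment 3 (τ=1/4); S_3(τ)=329/122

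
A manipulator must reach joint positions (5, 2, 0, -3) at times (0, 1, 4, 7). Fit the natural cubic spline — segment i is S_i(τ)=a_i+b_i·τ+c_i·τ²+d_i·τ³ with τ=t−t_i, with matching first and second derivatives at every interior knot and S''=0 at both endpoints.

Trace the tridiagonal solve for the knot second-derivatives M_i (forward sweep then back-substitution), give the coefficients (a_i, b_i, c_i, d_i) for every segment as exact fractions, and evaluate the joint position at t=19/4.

  seg 0: a=5 b=-10/3 c=0 d=1/3
  seg 1: a=2 b=-7/3 c=1 d=-4/27
  seg 2: a=0 b=-1/3 c=-1/3 d=1/27
S(19/4) = -27/64

Δ: Δ0=-3, Δ1=-2/3, Δ2=-1
row 1: diag=8, rhs=14; c'=3/8, d'=7/4
row 2: denom=12−3·3/8=87/8; d'=(-2−3·7/4)/(87/8)=-2/3
back: M2=-2/3
back: M1=7/4−3/8·-2/3=2
M: M0=0, M1=2, M2=-2/3, M3=0
seg 0: a=5, c=M0/2=0, d=(M1−M0)/(6·1)=1/3, b=Δ0−h0·(2M0+M1)/6=-10/3
seg 1: a=2, c=M1/2=1, d=(M2−M1)/(6·3)=-4/27, b=Δ1−h1·(2M1+M2)/6=-7/3
seg 2: a=0, c=M2/2=-1/3, d=(M3−M2)/(6·3)=1/27, b=Δ2−h2·(2M2+M3)/6=-1/3
t_q=19/4 → seg 2, τ=3/4; S=0+-1/3·τ+-1/3·τ²+1/27·τ³=-27/64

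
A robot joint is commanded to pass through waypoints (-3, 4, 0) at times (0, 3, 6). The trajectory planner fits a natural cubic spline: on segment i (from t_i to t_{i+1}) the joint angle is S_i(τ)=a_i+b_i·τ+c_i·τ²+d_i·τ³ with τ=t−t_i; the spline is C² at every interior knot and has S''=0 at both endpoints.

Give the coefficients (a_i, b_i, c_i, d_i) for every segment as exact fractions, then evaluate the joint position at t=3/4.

  seg 0: a=-3 b=13/4 c=0 d=-11/108
  seg 1: a=4 b=1/2 c=-11/12 d=11/108
S(3/4) = -155/256

Δ: Δ0=7/3, Δ1=-4/3
row 1: diag=12, rhs=-22; c'=1/4, d'=-11/6
back: M1=-11/6
M: M0=0, M1=-11/6, M2=0
seg 0: a=-3, c=M0/2=0, d=(M1−M0)/(6·3)=-11/108, b=Δ0−h0·(2M0+M1)/6=13/4
seg 1: a=4, c=M1/2=-11/12, d=(M2−M1)/(6·3)=11/108, b=Δ1−h1·(2M1+M2)/6=1/2
t_q=3/4 → seg 0, τ=3/4; S=-3+13/4·τ+0·τ²+-11/108·τ³=-155/256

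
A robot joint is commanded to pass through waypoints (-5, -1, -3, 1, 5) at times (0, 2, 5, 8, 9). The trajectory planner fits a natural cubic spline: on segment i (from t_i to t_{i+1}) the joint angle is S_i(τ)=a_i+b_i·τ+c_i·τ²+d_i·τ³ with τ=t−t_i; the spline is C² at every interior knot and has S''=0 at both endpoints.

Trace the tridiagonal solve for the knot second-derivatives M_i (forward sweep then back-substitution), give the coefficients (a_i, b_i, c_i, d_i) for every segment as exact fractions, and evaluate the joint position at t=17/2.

Δ: Δ0=2, Δ1=-2/3, Δ2=4/3, Δ3=4
row 1: diag=10, rhs=-16; c'=3/10, d'=-8/5
row 2: denom=12−3·3/10=111/10; d'=(12−3·-8/5)/(111/10)=56/37
row 3: denom=8−3·10/37=266/37; d'=(16−3·56/37)/(266/37)=212/133
back: M3=212/133
back: M2=56/37−10/37·212/133=144/133
back: M1=-8/5−3/10·144/133=-256/133
M: M0=0, M1=-256/133, M2=144/133, M3=212/133, M4=0
seg 0: a=-5, c=M0/2=0, d=(M1−M0)/(6·2)=-64/399, b=Δ0−h0·(2M0+M1)/6=1054/399
seg 1: a=-1, c=M1/2=-128/133, d=(M2−M1)/(6·3)=200/1197, b=Δ1−h1·(2M1+M2)/6=286/399
seg 2: a=-3, c=M2/2=72/133, d=(M3−M2)/(6·3)=34/1197, b=Δ2−h2·(2M2+M3)/6=-218/399
seg 3: a=1, c=M3/2=106/133, d=(M4−M3)/(6·1)=-106/399, b=Δ3−h3·(2M3+M4)/6=1384/399
t_q=17/2 → seg 3, τ=1/2; S=1+1384/399·τ+106/133·τ²+-106/399·τ³=1543/532

  seg 0: a=-5 b=1054/399 c=0 d=-64/399
  seg 1: a=-1 b=286/399 c=-128/133 d=200/1197
  seg 2: a=-3 b=-218/399 c=72/133 d=34/1197
  seg 3: a=1 b=1384/399 c=106/133 d=-106/399
S(17/2) = 1543/532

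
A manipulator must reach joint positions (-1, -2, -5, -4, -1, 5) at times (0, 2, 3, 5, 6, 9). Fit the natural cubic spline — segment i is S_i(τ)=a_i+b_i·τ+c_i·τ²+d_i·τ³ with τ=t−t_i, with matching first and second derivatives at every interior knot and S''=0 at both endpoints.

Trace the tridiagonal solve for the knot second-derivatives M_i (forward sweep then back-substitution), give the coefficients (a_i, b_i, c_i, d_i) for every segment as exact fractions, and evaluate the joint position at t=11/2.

  seg 0: a=-1 b=1537/2906 c=0 d=-1495/5812
  seg 1: a=-2 b=-7433/2906 c=-4485/2906 d=1600/1453
  seg 2: a=-5 b=-6803/2906 c=5115/2906 d=-987/5812
  seg 3: a=-4 b=7735/2906 c=1077/1453 d=-1171/2906
  seg 4: a=-1 b=4265/1453 c=-1359/2906 d=151/2906
S(11/2) = -58915/23248

Δ: Δ0=-1/2, Δ1=-3, Δ2=1/2, Δ3=3, Δ4=2
row 1: diag=6, rhs=-15; c'=1/6, d'=-5/2
row 2: denom=6−1·1/6=35/6; d'=(21−1·-5/2)/(35/6)=141/35
row 3: denom=6−2·12/35=186/35; d'=(15−2·141/35)/(186/35)=81/62
row 4: denom=8−1·35/186=1453/186; d'=(-6−1·81/62)/(1453/186)=-1359/1453
back: M4=-1359/1453
back: M3=81/62−35/186·-1359/1453=2154/1453
back: M2=141/35−12/35·2154/1453=5115/1453
back: M1=-5/2−1/6·5115/1453=-4485/1453
M: M0=0, M1=-4485/1453, M2=5115/1453, M3=2154/1453, M4=-1359/1453, M5=0
seg 0: a=-1, c=M0/2=0, d=(M1−M0)/(6·2)=-1495/5812, b=Δ0−h0·(2M0+M1)/6=1537/2906
seg 1: a=-2, c=M1/2=-4485/2906, d=(M2−M1)/(6·1)=1600/1453, b=Δ1−h1·(2M1+M2)/6=-7433/2906
seg 2: a=-5, c=M2/2=5115/2906, d=(M3−M2)/(6·2)=-987/5812, b=Δ2−h2·(2M2+M3)/6=-6803/2906
seg 3: a=-4, c=M3/2=1077/1453, d=(M4−M3)/(6·1)=-1171/2906, b=Δ3−h3·(2M3+M4)/6=7735/2906
seg 4: a=-1, c=M4/2=-1359/2906, d=(M5−M4)/(6·3)=151/2906, b=Δ4−h4·(2M4+M5)/6=4265/1453
t_q=11/2 → seg 3, τ=1/2; S=-4+7735/2906·τ+1077/1453·τ²+-1171/2906·τ³=-58915/23248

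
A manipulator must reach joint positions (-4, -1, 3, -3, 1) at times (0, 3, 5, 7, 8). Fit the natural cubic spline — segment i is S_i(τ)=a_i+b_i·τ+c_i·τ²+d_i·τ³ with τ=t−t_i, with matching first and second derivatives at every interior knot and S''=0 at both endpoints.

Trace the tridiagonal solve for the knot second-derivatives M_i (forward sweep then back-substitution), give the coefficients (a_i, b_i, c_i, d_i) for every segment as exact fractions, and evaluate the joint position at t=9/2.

  seg 0: a=-4 b=5/104 c=0 d=11/104
  seg 1: a=-1 b=151/52 c=99/104 d=-73/104
  seg 2: a=3 b=-89/52 c=-339/104 d=17/13
  seg 3: a=-3 b=49/52 c=477/104 d=-159/104
S(9/2) = 2603/832

Δ: Δ0=1, Δ1=2, Δ2=-3, Δ3=4
row 1: diag=10, rhs=6; c'=1/5, d'=3/5
row 2: denom=8−2·1/5=38/5; d'=(-30−2·3/5)/(38/5)=-78/19
row 3: denom=6−2·5/19=104/19; d'=(42−2·-78/19)/(104/19)=477/52
back: M3=477/52
back: M2=-78/19−5/19·477/52=-339/52
back: M1=3/5−1/5·-339/52=99/52
M: M0=0, M1=99/52, M2=-339/52, M3=477/52, M4=0
seg 0: a=-4, c=M0/2=0, d=(M1−M0)/(6·3)=11/104, b=Δ0−h0·(2M0+M1)/6=5/104
seg 1: a=-1, c=M1/2=99/104, d=(M2−M1)/(6·2)=-73/104, b=Δ1−h1·(2M1+M2)/6=151/52
seg 2: a=3, c=M2/2=-339/104, d=(M3−M2)/(6·2)=17/13, b=Δ2−h2·(2M2+M3)/6=-89/52
seg 3: a=-3, c=M3/2=477/104, d=(M4−M3)/(6·1)=-159/104, b=Δ3−h3·(2M3+M4)/6=49/52
t_q=9/2 → seg 1, τ=3/2; S=-1+151/52·τ+99/104·τ²+-73/104·τ³=2603/832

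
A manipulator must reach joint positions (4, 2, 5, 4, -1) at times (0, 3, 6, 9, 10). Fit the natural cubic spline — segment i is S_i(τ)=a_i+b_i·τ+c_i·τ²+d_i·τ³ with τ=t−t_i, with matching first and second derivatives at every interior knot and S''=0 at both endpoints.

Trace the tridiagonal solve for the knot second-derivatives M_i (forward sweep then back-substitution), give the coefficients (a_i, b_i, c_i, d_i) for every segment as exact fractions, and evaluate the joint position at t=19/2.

  seg 0: a=4 b=-13/12 c=0 d=5/108
  seg 1: a=2 b=1/6 c=5/12 d=-5/108
  seg 2: a=5 b=17/12 c=0 d=-7/36
  seg 3: a=4 b=-23/6 c=-7/4 d=7/12
S(19/2) = 55/32

Δ: Δ0=-2/3, Δ1=1, Δ2=-1/3, Δ3=-5
row 1: diag=12, rhs=10; c'=1/4, d'=5/6
row 2: denom=12−3·1/4=45/4; d'=(-8−3·5/6)/(45/4)=-14/15
row 3: denom=8−3·4/15=36/5; d'=(-28−3·-14/15)/(36/5)=-7/2
back: M3=-7/2
back: M2=-14/15−4/15·-7/2=0
back: M1=5/6−1/4·0=5/6
M: M0=0, M1=5/6, M2=0, M3=-7/2, M4=0
seg 0: a=4, c=M0/2=0, d=(M1−M0)/(6·3)=5/108, b=Δ0−h0·(2M0+M1)/6=-13/12
seg 1: a=2, c=M1/2=5/12, d=(M2−M1)/(6·3)=-5/108, b=Δ1−h1·(2M1+M2)/6=1/6
seg 2: a=5, c=M2/2=0, d=(M3−M2)/(6·3)=-7/36, b=Δ2−h2·(2M2+M3)/6=17/12
seg 3: a=4, c=M3/2=-7/4, d=(M4−M3)/(6·1)=7/12, b=Δ3−h3·(2M3+M4)/6=-23/6
t_q=19/2 → seg 3, τ=1/2; S=4+-23/6·τ+-7/4·τ²+7/12·τ³=55/32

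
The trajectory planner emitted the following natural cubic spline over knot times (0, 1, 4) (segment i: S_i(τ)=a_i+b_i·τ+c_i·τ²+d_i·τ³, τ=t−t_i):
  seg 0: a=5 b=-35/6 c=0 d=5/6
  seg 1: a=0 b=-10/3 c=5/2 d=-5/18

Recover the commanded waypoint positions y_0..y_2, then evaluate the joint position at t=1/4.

y_0 = S_0(0) = a_0 = 5
y_1 = S_1(0) = a_1 = 0
y_2 = S_1(3) = 5
t_q=1/4 is in segment 0 (τ=1/4); S_0(τ)=455/128

y_0=5 y_1=0 y_2=5
S(1/4) = 455/128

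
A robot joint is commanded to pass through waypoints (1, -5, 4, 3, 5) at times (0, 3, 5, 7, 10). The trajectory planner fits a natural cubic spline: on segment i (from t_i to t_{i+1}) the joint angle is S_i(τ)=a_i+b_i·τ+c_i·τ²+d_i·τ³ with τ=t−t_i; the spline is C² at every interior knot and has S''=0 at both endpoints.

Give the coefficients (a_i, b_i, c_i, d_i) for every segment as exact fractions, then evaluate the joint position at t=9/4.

Δ: Δ0=-2, Δ1=9/2, Δ2=-1/2, Δ3=2/3
row 1: diag=10, rhs=39; c'=1/5, d'=39/10
row 2: denom=8−2·1/5=38/5; d'=(-30−2·39/10)/(38/5)=-189/38
row 3: denom=10−2·5/19=180/19; d'=(7−2·-189/38)/(180/19)=161/90
back: M3=161/90
back: M2=-189/38−5/19·161/90=-49/9
back: M1=39/10−1/5·-49/9=449/90
M: M0=0, M1=449/90, M2=-49/9, M3=161/90, M4=0
seg 0: a=1, c=M0/2=0, d=(M1−M0)/(6·3)=449/1620, b=Δ0−h0·(2M0+M1)/6=-809/180
seg 1: a=-5, c=M1/2=449/180, d=(M2−M1)/(6·2)=-313/360, b=Δ1−h1·(2M1+M2)/6=269/90
seg 2: a=4, c=M2/2=-49/18, d=(M3−M2)/(6·2)=217/360, b=Δ2−h2·(2M2+M3)/6=38/15
seg 3: a=3, c=M3/2=161/180, d=(M4−M3)/(6·3)=-161/1620, b=Δ3−h3·(2M3+M4)/6=-101/90
t_q=9/4 → seg 0, τ=9/4; S=1+-809/180·τ+0·τ²+449/1620·τ³=-7623/1280

  seg 0: a=1 b=-809/180 c=0 d=449/1620
  seg 1: a=-5 b=269/90 c=449/180 d=-313/360
  seg 2: a=4 b=38/15 c=-49/18 d=217/360
  seg 3: a=3 b=-101/90 c=161/180 d=-161/1620
S(9/4) = -7623/1280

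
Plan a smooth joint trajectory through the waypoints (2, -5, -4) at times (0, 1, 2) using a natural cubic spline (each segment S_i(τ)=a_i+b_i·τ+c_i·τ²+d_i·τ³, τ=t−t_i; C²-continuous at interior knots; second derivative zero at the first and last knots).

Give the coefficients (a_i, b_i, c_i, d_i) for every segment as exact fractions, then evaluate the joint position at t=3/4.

  seg 0: a=2 b=-9 c=0 d=2
  seg 1: a=-5 b=-3 c=6 d=-2
S(3/4) = -125/32

Δ: Δ0=-7, Δ1=1
row 1: diag=4, rhs=48; c'=1/4, d'=12
back: M1=12
M: M0=0, M1=12, M2=0
seg 0: a=2, c=M0/2=0, d=(M1−M0)/(6·1)=2, b=Δ0−h0·(2M0+M1)/6=-9
seg 1: a=-5, c=M1/2=6, d=(M2−M1)/(6·1)=-2, b=Δ1−h1·(2M1+M2)/6=-3
t_q=3/4 → seg 0, τ=3/4; S=2+-9·τ+0·τ²+2·τ³=-125/32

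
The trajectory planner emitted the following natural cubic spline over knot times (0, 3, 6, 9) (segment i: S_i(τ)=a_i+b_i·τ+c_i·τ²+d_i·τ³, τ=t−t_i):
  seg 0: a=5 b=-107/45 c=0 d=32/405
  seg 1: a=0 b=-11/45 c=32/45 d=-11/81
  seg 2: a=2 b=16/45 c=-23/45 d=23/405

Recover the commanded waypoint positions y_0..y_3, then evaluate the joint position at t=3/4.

y_0=5 y_1=0 y_2=2 y_3=0
S(3/4) = 13/4

y_0 = S_0(0) = a_0 = 5
y_1 = S_1(0) = a_1 = 0
y_2 = S_2(0) = a_2 = 2
y_3 = S_2(3) = 0
t_q=3/4 is in segment 0 (τ=3/4); S_0(τ)=13/4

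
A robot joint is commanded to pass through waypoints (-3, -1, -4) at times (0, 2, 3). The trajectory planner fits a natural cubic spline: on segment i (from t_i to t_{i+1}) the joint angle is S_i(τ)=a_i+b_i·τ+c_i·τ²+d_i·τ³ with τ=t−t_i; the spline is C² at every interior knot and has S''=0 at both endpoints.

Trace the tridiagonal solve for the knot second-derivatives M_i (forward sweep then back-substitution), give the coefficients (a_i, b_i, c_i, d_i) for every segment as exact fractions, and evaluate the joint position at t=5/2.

  seg 0: a=-3 b=7/3 c=0 d=-1/3
  seg 1: a=-1 b=-5/3 c=-2 d=2/3
S(5/2) = -9/4

Δ: Δ0=1, Δ1=-3
row 1: diag=6, rhs=-24; c'=1/6, d'=-4
back: M1=-4
M: M0=0, M1=-4, M2=0
seg 0: a=-3, c=M0/2=0, d=(M1−M0)/(6·2)=-1/3, b=Δ0−h0·(2M0+M1)/6=7/3
seg 1: a=-1, c=M1/2=-2, d=(M2−M1)/(6·1)=2/3, b=Δ1−h1·(2M1+M2)/6=-5/3
t_q=5/2 → seg 1, τ=1/2; S=-1+-5/3·τ+-2·τ²+2/3·τ³=-9/4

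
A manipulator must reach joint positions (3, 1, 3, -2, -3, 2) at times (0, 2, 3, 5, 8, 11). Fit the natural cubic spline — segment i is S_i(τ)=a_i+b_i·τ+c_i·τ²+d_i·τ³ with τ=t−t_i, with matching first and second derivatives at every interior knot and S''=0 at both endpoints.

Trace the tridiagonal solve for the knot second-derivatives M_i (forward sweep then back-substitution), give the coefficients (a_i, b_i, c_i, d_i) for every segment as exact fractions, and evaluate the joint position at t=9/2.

Δ: Δ0=-1, Δ1=2, Δ2=-5/2, Δ3=-1/3, Δ4=5/3
row 1: diag=6, rhs=18; c'=1/6, d'=3
row 2: denom=6−1·1/6=35/6; d'=(-27−1·3)/(35/6)=-36/7
row 3: denom=10−2·12/35=326/35; d'=(13−2·-36/7)/(326/35)=5/2
row 4: denom=12−3·105/326=3597/326; d'=(12−3·5/2)/(3597/326)=489/1199
back: M4=489/1199
back: M3=5/2−105/326·489/1199=2840/1199
back: M2=-36/7−12/35·2840/1199=-7140/1199
back: M1=3−1/6·-7140/1199=4787/1199
M: M0=0, M1=4787/1199, M2=-7140/1199, M3=2840/1199, M4=489/1199, M5=0
seg 0: a=3, c=M0/2=0, d=(M1−M0)/(6·2)=4787/14388, b=Δ0−h0·(2M0+M1)/6=-8384/3597
seg 1: a=1, c=M1/2=4787/2398, d=(M2−M1)/(6·1)=-11927/7194, b=Δ1−h1·(2M1+M2)/6=5977/3597
seg 2: a=3, c=M2/2=-3570/1199, d=(M3−M2)/(6·2)=2495/3597, b=Δ2−h2·(2M2+M3)/6=445/654
seg 3: a=-2, c=M3/2=1420/1199, d=(M4−M3)/(6·3)=-2351/21582, b=Δ3−h3·(2M3+M4)/6=-20905/7194
seg 4: a=-3, c=M4/2=489/2398, d=(M5−M4)/(6·3)=-163/7194, b=Δ4−h4·(2M4+M5)/6=4528/3597
t_q=9/2 → seg 2, τ=3/2; S=3+445/654·τ+-3570/1199·τ²+2495/3597·τ³=-3239/9592

  seg 0: a=3 b=-8384/3597 c=0 d=4787/14388
  seg 1: a=1 b=5977/3597 c=4787/2398 d=-11927/7194
  seg 2: a=3 b=445/654 c=-3570/1199 d=2495/3597
  seg 3: a=-2 b=-20905/7194 c=1420/1199 d=-2351/21582
  seg 4: a=-3 b=4528/3597 c=489/2398 d=-163/7194
S(9/2) = -3239/9592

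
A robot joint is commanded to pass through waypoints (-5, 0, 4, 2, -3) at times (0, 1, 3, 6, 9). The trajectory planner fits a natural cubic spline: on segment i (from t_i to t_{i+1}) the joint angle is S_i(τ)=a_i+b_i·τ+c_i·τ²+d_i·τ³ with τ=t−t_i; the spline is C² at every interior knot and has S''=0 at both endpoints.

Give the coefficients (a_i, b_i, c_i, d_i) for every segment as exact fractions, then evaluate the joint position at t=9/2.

Δ: Δ0=5, Δ1=2, Δ2=-2/3, Δ3=-5/3
row 1: diag=6, rhs=-18; c'=1/3, d'=-3
row 2: denom=10−2·1/3=28/3; d'=(-16−2·-3)/(28/3)=-15/14
row 3: denom=12−3·9/28=309/28; d'=(-6−3·-15/14)/(309/28)=-26/103
back: M3=-26/103
back: M2=-15/14−9/28·-26/103=-102/103
back: M1=-3−1/3·-102/103=-275/103
M: M0=0, M1=-275/103, M2=-102/103, M3=-26/103, M4=0
seg 0: a=-5, c=M0/2=0, d=(M1−M0)/(6·1)=-275/618, b=Δ0−h0·(2M0+M1)/6=3365/618
seg 1: a=0, c=M1/2=-275/206, d=(M2−M1)/(6·2)=173/1236, b=Δ1−h1·(2M1+M2)/6=1270/309
seg 2: a=4, c=M2/2=-51/103, d=(M3−M2)/(6·3)=38/927, b=Δ2−h2·(2M2+M3)/6=139/309
seg 3: a=2, c=M3/2=-13/103, d=(M4−M3)/(6·3)=13/927, b=Δ3−h3·(2M3+M4)/6=-437/309
t_q=9/2 → seg 2, τ=3/2; S=4+139/309·τ+-51/103·τ²+38/927·τ³=381/103

  seg 0: a=-5 b=3365/618 c=0 d=-275/618
  seg 1: a=0 b=1270/309 c=-275/206 d=173/1236
  seg 2: a=4 b=139/309 c=-51/103 d=38/927
  seg 3: a=2 b=-437/309 c=-13/103 d=13/927
S(9/2) = 381/103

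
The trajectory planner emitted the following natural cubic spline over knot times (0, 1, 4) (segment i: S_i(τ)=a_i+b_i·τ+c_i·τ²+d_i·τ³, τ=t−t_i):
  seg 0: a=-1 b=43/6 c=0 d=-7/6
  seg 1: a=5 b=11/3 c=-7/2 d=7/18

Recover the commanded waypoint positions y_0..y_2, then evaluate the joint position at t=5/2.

y_0 = S_0(0) = a_0 = -1
y_1 = S_1(0) = a_1 = 5
y_2 = S_1(3) = -5
t_q=5/2 is in segment 1 (τ=3/2); S_1(τ)=63/16

y_0=-1 y_1=5 y_2=-5
S(5/2) = 63/16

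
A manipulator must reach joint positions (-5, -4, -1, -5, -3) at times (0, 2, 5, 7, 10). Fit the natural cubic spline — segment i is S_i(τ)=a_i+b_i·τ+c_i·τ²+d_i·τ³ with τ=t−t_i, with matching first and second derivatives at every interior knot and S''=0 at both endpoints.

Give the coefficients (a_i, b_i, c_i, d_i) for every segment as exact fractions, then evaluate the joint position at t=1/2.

  seg 0: a=-5 b=127/870 c=0 d=77/870
  seg 1: a=-4 b=1051/870 c=77/145 d=-1567/7830
  seg 2: a=-1 b=-439/435 c=-221/174 d=337/870
  seg 3: a=-5 b=-209/145 c=917/870 d=-917/7830
S(1/2) = -2281/464

Δ: Δ0=1/2, Δ1=1, Δ2=-2, Δ3=2/3
row 1: diag=10, rhs=3; c'=3/10, d'=3/10
row 2: denom=10−3·3/10=91/10; d'=(-18−3·3/10)/(91/10)=-27/13
row 3: denom=10−2·20/91=870/91; d'=(16−2·-27/13)/(870/91)=917/435
back: M3=917/435
back: M2=-27/13−20/91·917/435=-221/87
back: M1=3/10−3/10·-221/87=154/145
M: M0=0, M1=154/145, M2=-221/87, M3=917/435, M4=0
seg 0: a=-5, c=M0/2=0, d=(M1−M0)/(6·2)=77/870, b=Δ0−h0·(2M0+M1)/6=127/870
seg 1: a=-4, c=M1/2=77/145, d=(M2−M1)/(6·3)=-1567/7830, b=Δ1−h1·(2M1+M2)/6=1051/870
seg 2: a=-1, c=M2/2=-221/174, d=(M3−M2)/(6·2)=337/870, b=Δ2−h2·(2M2+M3)/6=-439/435
seg 3: a=-5, c=M3/2=917/870, d=(M4−M3)/(6·3)=-917/7830, b=Δ3−h3·(2M3+M4)/6=-209/145
t_q=1/2 → seg 0, τ=1/2; S=-5+127/870·τ+0·τ²+77/870·τ³=-2281/464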